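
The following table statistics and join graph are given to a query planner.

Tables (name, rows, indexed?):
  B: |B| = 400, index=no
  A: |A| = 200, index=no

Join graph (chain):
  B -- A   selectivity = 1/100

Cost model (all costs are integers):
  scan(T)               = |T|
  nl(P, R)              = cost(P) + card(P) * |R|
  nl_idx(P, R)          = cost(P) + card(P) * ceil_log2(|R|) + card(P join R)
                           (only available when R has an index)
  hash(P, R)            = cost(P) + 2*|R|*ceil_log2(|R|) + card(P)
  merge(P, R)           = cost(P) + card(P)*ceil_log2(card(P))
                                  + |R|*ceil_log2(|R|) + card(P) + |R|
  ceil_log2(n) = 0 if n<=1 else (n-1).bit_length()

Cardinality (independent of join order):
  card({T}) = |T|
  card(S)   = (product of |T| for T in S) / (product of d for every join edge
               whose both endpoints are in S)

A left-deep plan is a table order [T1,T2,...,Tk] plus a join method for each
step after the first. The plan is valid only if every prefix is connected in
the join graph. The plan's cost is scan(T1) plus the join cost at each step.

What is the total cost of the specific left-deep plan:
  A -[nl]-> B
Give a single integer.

80200

step 1: scan A: cost=200, card=200
step 2: join B via nl
    card(P join B) = 200*400/(100) = 800
    cost = 200 + 200*400 = 80200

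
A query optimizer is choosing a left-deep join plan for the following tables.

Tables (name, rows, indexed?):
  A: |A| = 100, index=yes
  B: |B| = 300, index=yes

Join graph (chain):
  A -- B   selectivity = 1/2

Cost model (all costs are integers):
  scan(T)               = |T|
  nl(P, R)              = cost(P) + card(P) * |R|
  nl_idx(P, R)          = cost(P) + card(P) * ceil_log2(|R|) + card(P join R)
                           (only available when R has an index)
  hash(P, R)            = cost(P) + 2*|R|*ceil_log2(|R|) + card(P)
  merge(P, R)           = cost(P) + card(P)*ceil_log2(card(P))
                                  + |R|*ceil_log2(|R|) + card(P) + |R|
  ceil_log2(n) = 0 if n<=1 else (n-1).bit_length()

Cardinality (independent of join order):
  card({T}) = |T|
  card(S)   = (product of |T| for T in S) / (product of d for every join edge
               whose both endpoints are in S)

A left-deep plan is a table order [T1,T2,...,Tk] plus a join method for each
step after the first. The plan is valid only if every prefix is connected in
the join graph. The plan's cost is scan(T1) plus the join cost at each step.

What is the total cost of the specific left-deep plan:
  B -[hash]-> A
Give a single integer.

2000

step 1: scan B: cost=300, card=300
step 2: join A via hash
    card(P join A) = 300*100/(2) = 15000
    cost = 300 + 2*100*7 + 300 = 2000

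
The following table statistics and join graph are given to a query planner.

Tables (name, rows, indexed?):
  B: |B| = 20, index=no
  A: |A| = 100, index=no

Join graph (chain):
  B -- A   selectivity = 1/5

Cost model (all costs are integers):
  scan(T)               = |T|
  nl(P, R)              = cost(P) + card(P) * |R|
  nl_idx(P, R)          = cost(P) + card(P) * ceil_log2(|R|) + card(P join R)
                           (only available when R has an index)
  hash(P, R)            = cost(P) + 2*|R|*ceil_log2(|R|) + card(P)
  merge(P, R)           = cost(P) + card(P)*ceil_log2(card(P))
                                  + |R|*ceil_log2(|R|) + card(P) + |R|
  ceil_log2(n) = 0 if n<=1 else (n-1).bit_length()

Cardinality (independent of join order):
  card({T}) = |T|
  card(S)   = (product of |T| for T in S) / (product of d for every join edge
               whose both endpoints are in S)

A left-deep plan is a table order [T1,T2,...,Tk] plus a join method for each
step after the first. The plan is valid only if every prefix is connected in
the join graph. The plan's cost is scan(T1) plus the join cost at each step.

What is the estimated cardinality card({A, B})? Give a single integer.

Tables in S: A(100), B(20)
Edges inside S: B-A(d=5)
numerator = 100 * 20 = 2000
denominator = 5 = 5
card(S) = 2000 / 5 = 400

400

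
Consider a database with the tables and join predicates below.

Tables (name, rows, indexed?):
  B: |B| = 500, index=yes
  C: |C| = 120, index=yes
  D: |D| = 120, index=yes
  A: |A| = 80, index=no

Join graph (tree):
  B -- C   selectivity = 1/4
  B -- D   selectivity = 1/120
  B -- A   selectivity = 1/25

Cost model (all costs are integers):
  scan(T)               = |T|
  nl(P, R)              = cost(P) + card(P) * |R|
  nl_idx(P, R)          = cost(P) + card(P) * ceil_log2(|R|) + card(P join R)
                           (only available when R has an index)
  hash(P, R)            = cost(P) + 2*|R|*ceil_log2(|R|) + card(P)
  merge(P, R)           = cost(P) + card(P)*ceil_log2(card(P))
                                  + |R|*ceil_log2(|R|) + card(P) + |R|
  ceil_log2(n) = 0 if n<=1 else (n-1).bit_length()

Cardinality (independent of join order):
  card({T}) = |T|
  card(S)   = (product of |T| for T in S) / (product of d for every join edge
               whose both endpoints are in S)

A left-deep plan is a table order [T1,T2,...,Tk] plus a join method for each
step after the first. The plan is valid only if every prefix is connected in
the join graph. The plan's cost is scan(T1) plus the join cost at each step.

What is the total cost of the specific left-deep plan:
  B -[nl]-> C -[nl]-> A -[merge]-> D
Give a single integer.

step 1: scan B: cost=500, card=500
step 2: join C via nl
    card(P join C) = 500*120/(4) = 15000
    cost = 500 + 500*120 = 60500
step 3: join A via nl
    card(P join A) = 15000*80/(25) = 48000
    cost = 60500 + 15000*80 = 1260500
step 4: join D via merge
    card(P join D) = 48000*120/(120) = 48000
    cost = 1260500 + 48000*16 + 120*7 + 48000 + 120 = 2077460

2077460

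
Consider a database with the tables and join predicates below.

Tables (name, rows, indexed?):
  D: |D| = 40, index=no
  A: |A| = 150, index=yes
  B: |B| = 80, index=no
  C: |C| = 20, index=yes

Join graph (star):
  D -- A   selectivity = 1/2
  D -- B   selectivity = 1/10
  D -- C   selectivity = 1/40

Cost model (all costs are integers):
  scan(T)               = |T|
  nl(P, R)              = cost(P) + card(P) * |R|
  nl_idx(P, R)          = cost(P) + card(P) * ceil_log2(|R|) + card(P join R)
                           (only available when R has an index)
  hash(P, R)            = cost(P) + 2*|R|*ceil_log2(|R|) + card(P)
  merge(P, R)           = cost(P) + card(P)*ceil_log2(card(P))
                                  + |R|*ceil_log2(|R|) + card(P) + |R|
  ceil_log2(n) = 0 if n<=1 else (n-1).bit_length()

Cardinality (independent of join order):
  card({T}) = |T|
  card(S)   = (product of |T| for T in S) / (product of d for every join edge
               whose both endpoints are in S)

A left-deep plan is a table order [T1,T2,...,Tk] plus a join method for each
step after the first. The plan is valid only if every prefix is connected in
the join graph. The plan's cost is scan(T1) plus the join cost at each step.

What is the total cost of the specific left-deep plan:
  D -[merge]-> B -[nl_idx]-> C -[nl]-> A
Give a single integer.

26720

step 1: scan D: cost=40, card=40
step 2: join B via merge
    card(P join B) = 40*80/(10) = 320
    cost = 40 + 40*6 + 80*7 + 40 + 80 = 960
step 3: join C via nl_idx
    card(P join C) = 320*20/(40) = 160
    cost = 960 + 320*5 + 160 = 2720
step 4: join A via nl
    card(P join A) = 160*150/(2) = 12000
    cost = 2720 + 160*150 = 26720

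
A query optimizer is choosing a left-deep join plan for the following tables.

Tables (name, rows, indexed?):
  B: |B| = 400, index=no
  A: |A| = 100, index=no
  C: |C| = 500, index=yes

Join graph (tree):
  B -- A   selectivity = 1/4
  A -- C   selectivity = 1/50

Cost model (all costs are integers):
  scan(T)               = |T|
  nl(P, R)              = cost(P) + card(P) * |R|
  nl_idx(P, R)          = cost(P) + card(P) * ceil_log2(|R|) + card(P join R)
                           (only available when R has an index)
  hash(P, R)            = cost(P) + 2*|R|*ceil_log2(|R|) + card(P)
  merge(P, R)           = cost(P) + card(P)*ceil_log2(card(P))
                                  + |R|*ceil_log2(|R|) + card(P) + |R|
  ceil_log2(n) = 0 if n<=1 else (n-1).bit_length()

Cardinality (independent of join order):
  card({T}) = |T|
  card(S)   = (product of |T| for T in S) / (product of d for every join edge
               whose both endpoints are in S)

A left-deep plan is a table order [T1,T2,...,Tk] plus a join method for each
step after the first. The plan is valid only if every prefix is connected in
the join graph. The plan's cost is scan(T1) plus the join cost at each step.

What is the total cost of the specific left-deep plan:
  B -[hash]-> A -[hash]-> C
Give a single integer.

21200

step 1: scan B: cost=400, card=400
step 2: join A via hash
    card(P join A) = 400*100/(4) = 10000
    cost = 400 + 2*100*7 + 400 = 2200
step 3: join C via hash
    card(P join C) = 10000*500/(50) = 100000
    cost = 2200 + 2*500*9 + 10000 = 21200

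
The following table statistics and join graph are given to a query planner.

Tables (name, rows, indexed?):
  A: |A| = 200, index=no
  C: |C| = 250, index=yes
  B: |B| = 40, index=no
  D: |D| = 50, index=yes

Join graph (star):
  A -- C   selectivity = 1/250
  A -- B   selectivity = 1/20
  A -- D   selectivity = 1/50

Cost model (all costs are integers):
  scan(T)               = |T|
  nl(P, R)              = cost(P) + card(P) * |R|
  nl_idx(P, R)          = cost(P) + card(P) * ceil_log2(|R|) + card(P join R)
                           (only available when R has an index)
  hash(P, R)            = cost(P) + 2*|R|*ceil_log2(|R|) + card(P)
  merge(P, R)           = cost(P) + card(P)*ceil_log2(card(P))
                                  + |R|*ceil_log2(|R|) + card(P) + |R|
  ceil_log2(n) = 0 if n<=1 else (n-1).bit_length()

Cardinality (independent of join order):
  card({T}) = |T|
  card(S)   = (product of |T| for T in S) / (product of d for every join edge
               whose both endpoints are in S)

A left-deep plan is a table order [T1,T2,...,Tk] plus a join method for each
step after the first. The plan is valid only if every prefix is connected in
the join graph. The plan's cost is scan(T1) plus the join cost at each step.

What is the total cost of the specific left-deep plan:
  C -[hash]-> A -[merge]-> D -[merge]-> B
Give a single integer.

step 1: scan C: cost=250, card=250
step 2: join A via hash
    card(P join A) = 250*200/(250) = 200
    cost = 250 + 2*200*8 + 250 = 3700
step 3: join D via merge
    card(P join D) = 200*50/(50) = 200
    cost = 3700 + 200*8 + 50*6 + 200 + 50 = 5850
step 4: join B via merge
    card(P join B) = 200*40/(20) = 400
    cost = 5850 + 200*8 + 40*6 + 200 + 40 = 7930

7930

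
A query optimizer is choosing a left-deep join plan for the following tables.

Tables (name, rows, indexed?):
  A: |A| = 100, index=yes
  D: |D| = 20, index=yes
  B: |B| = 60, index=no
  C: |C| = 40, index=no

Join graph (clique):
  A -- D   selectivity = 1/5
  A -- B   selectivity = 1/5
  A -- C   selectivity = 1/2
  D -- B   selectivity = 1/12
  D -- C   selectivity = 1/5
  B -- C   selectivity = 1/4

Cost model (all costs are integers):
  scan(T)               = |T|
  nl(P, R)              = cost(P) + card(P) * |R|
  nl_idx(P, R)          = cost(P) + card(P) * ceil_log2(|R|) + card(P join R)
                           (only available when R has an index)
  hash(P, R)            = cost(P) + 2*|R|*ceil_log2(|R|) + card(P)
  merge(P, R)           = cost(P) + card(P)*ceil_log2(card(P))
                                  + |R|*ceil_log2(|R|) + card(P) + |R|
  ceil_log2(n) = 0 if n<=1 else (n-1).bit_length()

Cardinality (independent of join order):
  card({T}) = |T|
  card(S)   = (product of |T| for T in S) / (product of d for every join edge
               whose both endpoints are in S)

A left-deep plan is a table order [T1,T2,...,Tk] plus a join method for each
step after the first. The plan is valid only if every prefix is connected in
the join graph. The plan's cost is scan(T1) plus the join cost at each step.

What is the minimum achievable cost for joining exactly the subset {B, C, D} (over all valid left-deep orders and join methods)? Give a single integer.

900

Selinger DP over subsets of {B,C,D}:
  {D}: scan cost=20, card=20
  {B}: scan cost=60, card=60
  {C}: scan cost=40, card=40
  {BD}: card=100; try (D,hash)→320, (D,nl_idx)→460, (B,merge)→560, (D,merge)→600, (B,hash)→760, (B,nl)→1220 …(+1); best=320 via (D,hash)
  {CD}: card=160; try (D,hash)→280, (D,nl_idx)→400, (C,merge)→420, (D,merge)→440, (C,hash)→520, (C,nl)→820 …(+1); best=280 via (D,hash)
  {BC}: card=600; try (C,hash)→600, (B,merge)→740, (C,merge)→760, (B,hash)→800, (B,nl)→2440, (C,nl)→2460; best=600 via (C,hash)
  {BCD}: card=200; try (C,hash)→900, (B,hash)→1160, (D,hash)→1400, (C,merge)→1400, (B,merge)→2140, (D,nl_idx)→3800 …(+4); best=900 via (C,hash)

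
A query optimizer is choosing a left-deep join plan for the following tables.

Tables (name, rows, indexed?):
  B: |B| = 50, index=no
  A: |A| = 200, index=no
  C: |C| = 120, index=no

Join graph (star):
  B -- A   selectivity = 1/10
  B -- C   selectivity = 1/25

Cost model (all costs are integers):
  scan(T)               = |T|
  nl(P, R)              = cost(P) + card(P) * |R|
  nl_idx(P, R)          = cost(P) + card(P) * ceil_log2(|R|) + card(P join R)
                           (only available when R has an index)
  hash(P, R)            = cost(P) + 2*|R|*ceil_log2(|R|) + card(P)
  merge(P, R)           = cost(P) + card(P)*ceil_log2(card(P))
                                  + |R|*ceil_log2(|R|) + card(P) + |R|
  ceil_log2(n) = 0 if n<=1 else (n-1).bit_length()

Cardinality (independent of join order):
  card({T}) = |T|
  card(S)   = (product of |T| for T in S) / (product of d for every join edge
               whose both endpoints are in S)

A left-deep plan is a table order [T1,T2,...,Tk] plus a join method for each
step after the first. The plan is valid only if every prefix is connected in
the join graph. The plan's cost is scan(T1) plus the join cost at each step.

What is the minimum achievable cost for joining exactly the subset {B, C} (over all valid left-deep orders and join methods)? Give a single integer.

840

Selinger DP over subsets of {B,C}:
  {B}: scan cost=50, card=50
  {C}: scan cost=120, card=120
  {BC}: card=240; try (B,hash)→840, (C,merge)→1360, (B,merge)→1430, (C,hash)→1780, (C,nl)→6050, (B,nl)→6120; best=840 via (B,hash)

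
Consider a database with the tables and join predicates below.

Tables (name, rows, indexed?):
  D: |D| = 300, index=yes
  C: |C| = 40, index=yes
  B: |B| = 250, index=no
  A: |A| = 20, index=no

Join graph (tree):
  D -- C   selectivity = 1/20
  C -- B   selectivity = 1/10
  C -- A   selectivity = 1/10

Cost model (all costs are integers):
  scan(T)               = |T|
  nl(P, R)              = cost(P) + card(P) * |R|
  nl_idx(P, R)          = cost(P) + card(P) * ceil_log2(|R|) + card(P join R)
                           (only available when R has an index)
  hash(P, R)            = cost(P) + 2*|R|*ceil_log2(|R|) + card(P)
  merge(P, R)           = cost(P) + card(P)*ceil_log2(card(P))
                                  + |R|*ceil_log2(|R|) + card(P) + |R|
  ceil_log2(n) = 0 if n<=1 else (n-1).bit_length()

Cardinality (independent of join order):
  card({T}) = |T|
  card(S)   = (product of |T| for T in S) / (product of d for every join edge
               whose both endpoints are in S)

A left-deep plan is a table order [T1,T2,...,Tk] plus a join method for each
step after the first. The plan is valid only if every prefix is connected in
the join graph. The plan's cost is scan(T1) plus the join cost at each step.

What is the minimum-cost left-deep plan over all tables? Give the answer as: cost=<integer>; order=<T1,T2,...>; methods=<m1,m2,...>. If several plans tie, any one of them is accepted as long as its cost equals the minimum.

cost=7000; order=C,D,A,B; methods=nl_idx,hash,hash

Selinger DP (subsets sized 1..n):
  {D}: scan cost=300, card=300
  {C}: scan cost=40, card=40
  {B}: scan cost=250, card=250
  {A}: scan cost=20, card=20
  {CD}: card=600; try (D,nl_idx)→1000, (C,hash)→1080, (C,nl_idx)→2700, (D,merge)→3320, (C,merge)→3580, (D,hash)→5480 …(+2); best=1000 via (D,nl_idx)
  {BC}: card=1000; try (C,hash)→980, (B,merge)→2570, (C,nl_idx)→2750, (C,merge)→2780, (B,hash)→4080, (B,nl)→10040 …(+1); best=980 via (C,hash)
  {AC}: card=80; try (C,nl_idx)→220, (A,hash)→280, (C,merge)→420, (A,merge)→440, (C,hash)→520, (C,nl)→820 …(+1); best=220 via (C,nl_idx)
  {BCD}: card=15000; try (B,hash)→5600, (D,hash)→7380, (B,merge)→9850, (D,merge)→14980, (D,nl_idx)→24980, (B,nl)→151000 …(+1); best=5600 via (B,hash)
  {ACD}: card=1200; try (A,hash)→1800, (D,nl_idx)→2140, (D,merge)→3860, (D,hash)→5700, (A,merge)→7720, (A,nl)→13000 …(+1); best=1800 via (A,hash)
  {ABC}: card=2000; try (A,hash)→2180, (B,merge)→3110, (B,hash)→4300, (A,merge)→12100, (B,nl)→20220, (A,nl)→20980; best=2180 via (A,hash)
  {ABCD}: card=30000; try (B,hash)→7000, (D,hash)→9580, (B,merge)→18450, (A,hash)→20800, (D,merge)→29180, (D,nl_idx)→50180 …(+4); best=7000 via (B,hash)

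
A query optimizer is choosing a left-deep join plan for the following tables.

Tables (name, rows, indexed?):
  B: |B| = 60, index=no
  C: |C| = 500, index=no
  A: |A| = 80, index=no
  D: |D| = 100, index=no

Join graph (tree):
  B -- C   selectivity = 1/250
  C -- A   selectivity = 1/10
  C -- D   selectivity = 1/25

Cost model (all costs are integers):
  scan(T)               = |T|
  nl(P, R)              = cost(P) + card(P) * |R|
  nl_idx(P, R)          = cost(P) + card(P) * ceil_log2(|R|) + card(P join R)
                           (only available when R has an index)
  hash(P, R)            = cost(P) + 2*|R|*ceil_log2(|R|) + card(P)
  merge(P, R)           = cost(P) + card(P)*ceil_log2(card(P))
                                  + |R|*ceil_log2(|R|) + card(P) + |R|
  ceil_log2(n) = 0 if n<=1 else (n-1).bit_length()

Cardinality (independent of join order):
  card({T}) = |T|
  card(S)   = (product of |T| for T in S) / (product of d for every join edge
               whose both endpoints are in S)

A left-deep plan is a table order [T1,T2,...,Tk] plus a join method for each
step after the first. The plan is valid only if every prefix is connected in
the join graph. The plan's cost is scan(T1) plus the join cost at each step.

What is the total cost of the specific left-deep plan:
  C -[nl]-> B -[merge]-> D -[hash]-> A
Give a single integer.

33860

step 1: scan C: cost=500, card=500
step 2: join B via nl
    card(P join B) = 500*60/(250) = 120
    cost = 500 + 500*60 = 30500
step 3: join D via merge
    card(P join D) = 120*100/(25) = 480
    cost = 30500 + 120*7 + 100*7 + 120 + 100 = 32260
step 4: join A via hash
    card(P join A) = 480*80/(10) = 3840
    cost = 32260 + 2*80*7 + 480 = 33860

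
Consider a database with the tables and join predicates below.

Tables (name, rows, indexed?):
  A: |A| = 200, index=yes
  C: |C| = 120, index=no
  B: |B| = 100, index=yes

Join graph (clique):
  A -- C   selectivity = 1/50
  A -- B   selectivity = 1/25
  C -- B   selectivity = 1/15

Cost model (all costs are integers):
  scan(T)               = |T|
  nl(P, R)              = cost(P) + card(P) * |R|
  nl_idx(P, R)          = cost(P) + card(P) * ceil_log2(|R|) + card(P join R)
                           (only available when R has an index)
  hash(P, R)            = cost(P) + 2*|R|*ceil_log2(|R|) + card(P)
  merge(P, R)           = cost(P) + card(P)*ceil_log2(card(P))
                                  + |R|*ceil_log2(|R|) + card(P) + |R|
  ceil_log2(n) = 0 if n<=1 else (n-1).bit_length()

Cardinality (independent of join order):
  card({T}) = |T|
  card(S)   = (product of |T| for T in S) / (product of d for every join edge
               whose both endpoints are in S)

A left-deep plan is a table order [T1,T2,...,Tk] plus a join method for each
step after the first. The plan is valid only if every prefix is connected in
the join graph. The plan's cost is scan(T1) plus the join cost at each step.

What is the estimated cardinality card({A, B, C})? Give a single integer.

Tables in S: A(200), B(100), C(120)
Edges inside S: A-C(d=50), A-B(d=25), C-B(d=15)
numerator = 200 * 100 * 120 = 2400000
denominator = 50 * 25 * 15 = 18750
card(S) = 2400000 / 18750 = 128

128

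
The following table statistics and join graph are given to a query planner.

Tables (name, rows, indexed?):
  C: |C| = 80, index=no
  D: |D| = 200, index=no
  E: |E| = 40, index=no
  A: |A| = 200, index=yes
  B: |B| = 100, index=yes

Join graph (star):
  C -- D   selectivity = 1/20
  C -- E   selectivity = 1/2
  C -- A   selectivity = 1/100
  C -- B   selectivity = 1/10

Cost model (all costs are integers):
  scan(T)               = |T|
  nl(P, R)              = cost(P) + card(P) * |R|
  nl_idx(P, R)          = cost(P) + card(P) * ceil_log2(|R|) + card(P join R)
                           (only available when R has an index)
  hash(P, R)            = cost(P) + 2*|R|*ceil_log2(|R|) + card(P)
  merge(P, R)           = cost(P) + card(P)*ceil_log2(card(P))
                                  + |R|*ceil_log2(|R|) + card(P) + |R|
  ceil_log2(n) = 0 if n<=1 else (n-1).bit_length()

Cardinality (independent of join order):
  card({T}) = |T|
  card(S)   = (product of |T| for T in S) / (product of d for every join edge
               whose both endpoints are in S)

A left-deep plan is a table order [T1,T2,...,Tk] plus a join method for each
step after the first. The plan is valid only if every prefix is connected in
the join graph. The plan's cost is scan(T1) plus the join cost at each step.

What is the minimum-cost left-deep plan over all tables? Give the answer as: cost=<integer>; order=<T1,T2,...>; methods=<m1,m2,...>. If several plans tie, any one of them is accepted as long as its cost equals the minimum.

Selinger DP (subsets sized 1..n):
  {C}: scan cost=80, card=80
  {D}: scan cost=200, card=200
  {E}: scan cost=40, card=40
  {A}: scan cost=200, card=200
  {B}: scan cost=100, card=100
  {CD}: card=800; try (C,hash)→1520, (D,merge)→2520, (C,merge)→2640, (D,hash)→3360, (D,nl)→16080, (C,nl)→16200; best=1520 via (C,hash)
  {CE}: card=1600; try (E,hash)→640, (C,merge)→960, (E,merge)→1000, (C,hash)→1200, (C,nl)→3240, (E,nl)→3280; best=640 via (E,hash)
  {AC}: card=160; try (A,nl_idx)→880, (C,hash)→1520, (A,merge)→2520, (C,merge)→2640, (A,hash)→3360, (A,nl)→16080 …(+1); best=880 via (A,nl_idx)
  {BC}: card=800; try (C,hash)→1320, (B,nl_idx)→1440, (B,merge)→1520, (C,merge)→1540, (B,hash)→1560, (B,nl)→8080 …(+1); best=1320 via (C,hash)
  {CDE}: card=16000; try (E,hash)→2800, (D,hash)→5440, (E,merge)→10600, (D,merge)→21640, (E,nl)→33520, (D,nl)→320640; best=2800 via (E,hash)
  {ACD}: card=1600; try (D,merge)→4120, (D,hash)→4240, (A,hash)→5520, (A,nl_idx)→9520, (A,merge)→12120, (D,nl)→32880 …(+1); best=4120 via (D,merge)
  {BCD}: card=8000; try (B,hash)→3720, (D,hash)→5320, (B,merge)→11120, (D,merge)→11920, (B,nl_idx)→15120, (B,nl)→81520 …(+1); best=3720 via (B,hash)
  {ACE}: card=3200; try (E,hash)→1520, (E,merge)→2600, (A,hash)→5440, (E,nl)→7280, (A,nl_idx)→16640, (A,merge)→21640 …(+1); best=1520 via (E,hash)
  {BCE}: card=16000; try (E,hash)→2600, (B,hash)→3640, (E,merge)→10400, (B,merge)→20640, (B,nl_idx)→27840, (E,nl)→33320 …(+1); best=2600 via (E,hash)
  {ABC}: card=1600; try (B,hash)→2440, (B,merge)→3120, (B,nl_idx)→3600, (A,hash)→5320, (A,nl_idx)→9320, (A,merge)→11920 …(+2); best=2440 via (B,hash)
  {ACDE}: card=32000; try (E,hash)→6200, (D,hash)→7920, (A,hash)→22000, (E,merge)→23600, (D,merge)→44920, (E,nl)→68120 …(+4); best=6200 via (E,hash)
  {BCDE}: card=160000; try (E,hash)→12200, (B,hash)→20200, (D,hash)→21800, (E,merge)→116000, (B,merge)→243600, (D,merge)→244400 …(+4); best=12200 via (E,hash)
  {ABCD}: card=16000; try (B,hash)→7120, (D,hash)→7240, (A,hash)→14920, (D,merge)→23440, (B,merge)→24120, (B,nl_idx)→31320 …(+5); best=7120 via (B,hash)
  {ABCE}: card=32000; try (E,hash)→4520, (B,hash)→6120, (A,hash)→21800, (E,merge)→21920, (B,merge)→43920, (B,nl_idx)→55920 …(+5); best=4520 via (E,hash)
  {ABCDE}: card=320000; try (E,hash)→23600, (B,hash)→39600, (D,hash)→39720, (A,hash)→175400, (E,merge)→247400, (D,merge)→518320 …(+8); best=23600 via (E,hash)

cost=23600; order=C,A,D,B,E; methods=nl_idx,merge,hash,hash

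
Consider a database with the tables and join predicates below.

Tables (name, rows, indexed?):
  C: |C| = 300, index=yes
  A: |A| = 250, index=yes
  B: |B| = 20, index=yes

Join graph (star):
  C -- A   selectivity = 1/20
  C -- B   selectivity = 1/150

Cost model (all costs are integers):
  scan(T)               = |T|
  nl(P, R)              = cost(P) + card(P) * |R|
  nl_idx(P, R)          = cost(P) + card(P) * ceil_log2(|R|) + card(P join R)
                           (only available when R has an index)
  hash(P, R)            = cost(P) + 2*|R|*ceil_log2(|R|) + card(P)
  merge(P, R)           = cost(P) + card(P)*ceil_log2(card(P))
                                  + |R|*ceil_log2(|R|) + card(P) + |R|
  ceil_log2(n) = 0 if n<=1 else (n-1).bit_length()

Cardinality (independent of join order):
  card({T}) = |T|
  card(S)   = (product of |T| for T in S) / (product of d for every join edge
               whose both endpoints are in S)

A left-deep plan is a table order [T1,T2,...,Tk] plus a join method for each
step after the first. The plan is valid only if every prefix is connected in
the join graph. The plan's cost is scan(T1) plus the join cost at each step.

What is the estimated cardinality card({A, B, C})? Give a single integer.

500

Tables in S: A(250), B(20), C(300)
Edges inside S: C-A(d=20), C-B(d=150)
numerator = 250 * 20 * 300 = 1500000
denominator = 20 * 150 = 3000
card(S) = 1500000 / 3000 = 500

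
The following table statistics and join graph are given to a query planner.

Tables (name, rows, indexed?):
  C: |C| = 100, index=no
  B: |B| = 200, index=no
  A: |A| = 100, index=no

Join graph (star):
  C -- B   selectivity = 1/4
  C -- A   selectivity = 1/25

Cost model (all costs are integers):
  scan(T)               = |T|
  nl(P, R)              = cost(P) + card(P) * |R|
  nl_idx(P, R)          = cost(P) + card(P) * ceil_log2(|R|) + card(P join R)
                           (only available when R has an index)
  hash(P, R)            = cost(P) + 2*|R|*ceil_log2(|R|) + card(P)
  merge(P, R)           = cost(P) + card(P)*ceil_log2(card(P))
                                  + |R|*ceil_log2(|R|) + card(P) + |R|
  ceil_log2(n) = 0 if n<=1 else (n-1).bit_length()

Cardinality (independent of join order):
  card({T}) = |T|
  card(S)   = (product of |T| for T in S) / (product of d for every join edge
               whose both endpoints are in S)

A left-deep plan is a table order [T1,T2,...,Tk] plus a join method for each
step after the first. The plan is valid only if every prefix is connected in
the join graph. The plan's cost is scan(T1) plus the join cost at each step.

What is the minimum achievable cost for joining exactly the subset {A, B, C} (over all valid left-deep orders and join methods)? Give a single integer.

5200

Selinger DP over subsets of {A,B,C}:
  {C}: scan cost=100, card=100
  {B}: scan cost=200, card=200
  {A}: scan cost=100, card=100
  {BC}: card=5000; try (C,hash)→1800, (B,merge)→2700, (C,merge)→2800, (B,hash)→3400, (B,nl)→20100, (C,nl)→20200; best=1800 via (C,hash)
  {AC}: card=400; try (C,hash)→1600, (A,hash)→1600, (C,merge)→1700, (A,merge)→1700, (C,nl)→10100, (A,nl)→10100; best=1600 via (C,hash)
  {ABC}: card=20000; try (B,hash)→5200, (B,merge)→7400, (A,hash)→8200, (A,merge)→72600, (B,nl)→81600, (A,nl)→501800; best=5200 via (B,hash)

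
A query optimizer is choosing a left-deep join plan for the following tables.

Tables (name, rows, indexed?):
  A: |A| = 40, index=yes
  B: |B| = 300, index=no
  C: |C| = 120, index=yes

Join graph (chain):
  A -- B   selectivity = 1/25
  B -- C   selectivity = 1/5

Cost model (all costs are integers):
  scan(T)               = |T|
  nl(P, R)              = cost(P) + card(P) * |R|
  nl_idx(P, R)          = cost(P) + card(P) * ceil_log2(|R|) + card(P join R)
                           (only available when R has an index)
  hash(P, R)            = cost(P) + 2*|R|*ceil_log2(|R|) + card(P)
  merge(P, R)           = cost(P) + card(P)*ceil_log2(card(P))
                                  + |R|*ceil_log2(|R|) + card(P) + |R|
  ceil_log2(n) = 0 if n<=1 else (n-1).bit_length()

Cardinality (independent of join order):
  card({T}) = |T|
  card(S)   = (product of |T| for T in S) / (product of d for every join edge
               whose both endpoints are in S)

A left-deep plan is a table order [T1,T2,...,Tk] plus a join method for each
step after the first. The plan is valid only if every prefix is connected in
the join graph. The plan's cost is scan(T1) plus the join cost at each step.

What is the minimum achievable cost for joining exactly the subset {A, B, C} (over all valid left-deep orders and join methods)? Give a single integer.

3240

Selinger DP over subsets of {A,B,C}:
  {A}: scan cost=40, card=40
  {B}: scan cost=300, card=300
  {C}: scan cost=120, card=120
  {AB}: card=480; try (A,hash)→1080, (A,nl_idx)→2580, (B,merge)→3320, (A,merge)→3580, (B,hash)→5480, (B,nl)→12040 …(+1); best=1080 via (A,hash)
  {BC}: card=7200; try (C,hash)→2280, (B,merge)→4080, (C,merge)→4260, (B,hash)→5640, (C,nl_idx)→9600, (B,nl)→36120 …(+1); best=2280 via (C,hash)
  {ABC}: card=11520; try (C,hash)→3240, (C,merge)→6840, (A,hash)→9960, (C,nl_idx)→15960, (A,nl_idx)→57000, (C,nl)→58680 …(+2); best=3240 via (C,hash)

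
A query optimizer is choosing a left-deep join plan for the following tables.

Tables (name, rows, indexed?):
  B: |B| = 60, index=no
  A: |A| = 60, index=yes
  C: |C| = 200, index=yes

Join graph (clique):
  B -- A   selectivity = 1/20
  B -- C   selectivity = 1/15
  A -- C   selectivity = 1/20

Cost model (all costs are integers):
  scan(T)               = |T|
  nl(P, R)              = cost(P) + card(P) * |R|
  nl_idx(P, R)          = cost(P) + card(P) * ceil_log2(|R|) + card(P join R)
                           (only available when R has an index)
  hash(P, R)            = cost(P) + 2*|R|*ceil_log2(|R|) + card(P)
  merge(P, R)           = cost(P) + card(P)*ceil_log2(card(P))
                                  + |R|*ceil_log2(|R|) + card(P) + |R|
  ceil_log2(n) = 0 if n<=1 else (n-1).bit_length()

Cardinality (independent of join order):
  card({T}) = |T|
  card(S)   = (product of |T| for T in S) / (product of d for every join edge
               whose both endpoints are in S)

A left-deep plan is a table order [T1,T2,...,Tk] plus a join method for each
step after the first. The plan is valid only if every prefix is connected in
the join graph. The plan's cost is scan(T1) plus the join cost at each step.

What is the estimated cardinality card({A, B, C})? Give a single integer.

Tables in S: A(60), B(60), C(200)
Edges inside S: B-A(d=20), B-C(d=15), A-C(d=20)
numerator = 60 * 60 * 200 = 720000
denominator = 20 * 15 * 20 = 6000
card(S) = 720000 / 6000 = 120

120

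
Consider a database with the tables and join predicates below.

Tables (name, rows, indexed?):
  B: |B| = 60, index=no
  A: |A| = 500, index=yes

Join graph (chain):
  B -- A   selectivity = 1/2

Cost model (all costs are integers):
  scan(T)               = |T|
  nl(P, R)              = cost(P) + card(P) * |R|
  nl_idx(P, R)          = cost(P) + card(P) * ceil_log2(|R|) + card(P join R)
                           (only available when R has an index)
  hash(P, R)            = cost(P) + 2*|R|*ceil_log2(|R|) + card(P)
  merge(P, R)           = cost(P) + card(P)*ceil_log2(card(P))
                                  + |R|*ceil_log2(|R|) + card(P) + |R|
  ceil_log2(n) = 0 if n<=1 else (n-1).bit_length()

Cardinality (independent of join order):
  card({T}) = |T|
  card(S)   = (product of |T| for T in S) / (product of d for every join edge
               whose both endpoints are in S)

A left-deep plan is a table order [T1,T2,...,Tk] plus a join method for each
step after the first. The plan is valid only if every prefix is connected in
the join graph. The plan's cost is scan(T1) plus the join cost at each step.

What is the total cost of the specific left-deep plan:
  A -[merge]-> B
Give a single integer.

5920

step 1: scan A: cost=500, card=500
step 2: join B via merge
    card(P join B) = 500*60/(2) = 15000
    cost = 500 + 500*9 + 60*6 + 500 + 60 = 5920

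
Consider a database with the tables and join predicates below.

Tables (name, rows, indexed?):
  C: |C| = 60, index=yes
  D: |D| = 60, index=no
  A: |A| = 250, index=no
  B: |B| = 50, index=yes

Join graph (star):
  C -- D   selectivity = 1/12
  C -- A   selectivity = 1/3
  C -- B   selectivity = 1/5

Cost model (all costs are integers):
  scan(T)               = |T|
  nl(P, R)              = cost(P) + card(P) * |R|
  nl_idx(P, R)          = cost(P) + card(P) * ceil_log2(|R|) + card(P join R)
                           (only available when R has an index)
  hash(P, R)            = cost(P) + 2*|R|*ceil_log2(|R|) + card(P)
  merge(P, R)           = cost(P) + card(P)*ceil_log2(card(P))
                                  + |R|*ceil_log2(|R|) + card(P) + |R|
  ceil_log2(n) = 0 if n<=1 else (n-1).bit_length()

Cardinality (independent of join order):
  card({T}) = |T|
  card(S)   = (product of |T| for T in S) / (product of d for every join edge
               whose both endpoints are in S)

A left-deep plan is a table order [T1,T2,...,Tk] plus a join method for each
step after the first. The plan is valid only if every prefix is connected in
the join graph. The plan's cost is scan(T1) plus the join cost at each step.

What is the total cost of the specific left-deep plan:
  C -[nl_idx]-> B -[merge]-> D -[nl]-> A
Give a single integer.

758040

step 1: scan C: cost=60, card=60
step 2: join B via nl_idx
    card(P join B) = 60*50/(5) = 600
    cost = 60 + 60*6 + 600 = 1020
step 3: join D via merge
    card(P join D) = 600*60/(12) = 3000
    cost = 1020 + 600*10 + 60*6 + 600 + 60 = 8040
step 4: join A via nl
    card(P join A) = 3000*250/(3) = 250000
    cost = 8040 + 3000*250 = 758040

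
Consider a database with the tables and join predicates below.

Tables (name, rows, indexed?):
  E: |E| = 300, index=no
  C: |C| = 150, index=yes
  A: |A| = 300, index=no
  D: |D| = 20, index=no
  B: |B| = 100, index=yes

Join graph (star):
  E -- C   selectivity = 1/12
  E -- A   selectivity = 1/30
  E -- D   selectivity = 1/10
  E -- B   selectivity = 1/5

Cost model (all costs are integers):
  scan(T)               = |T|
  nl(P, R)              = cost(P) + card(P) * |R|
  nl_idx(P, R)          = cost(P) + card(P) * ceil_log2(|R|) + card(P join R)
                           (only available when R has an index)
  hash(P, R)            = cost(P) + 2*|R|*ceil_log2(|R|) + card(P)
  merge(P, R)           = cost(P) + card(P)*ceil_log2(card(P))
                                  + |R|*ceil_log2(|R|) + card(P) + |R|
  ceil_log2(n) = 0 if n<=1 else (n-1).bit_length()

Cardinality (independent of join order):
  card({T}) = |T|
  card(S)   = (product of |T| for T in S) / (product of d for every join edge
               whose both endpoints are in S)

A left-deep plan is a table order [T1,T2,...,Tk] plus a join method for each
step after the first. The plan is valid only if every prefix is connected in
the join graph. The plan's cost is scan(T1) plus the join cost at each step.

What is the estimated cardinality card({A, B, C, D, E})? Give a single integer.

Tables in S: A(300), B(100), C(150), D(20), E(300)
Edges inside S: E-C(d=12), E-A(d=30), E-D(d=10), E-B(d=5)
numerator = 300 * 100 * 150 * 20 * 300 = 27000000000
denominator = 12 * 30 * 10 * 5 = 18000
card(S) = 27000000000 / 18000 = 1500000

1500000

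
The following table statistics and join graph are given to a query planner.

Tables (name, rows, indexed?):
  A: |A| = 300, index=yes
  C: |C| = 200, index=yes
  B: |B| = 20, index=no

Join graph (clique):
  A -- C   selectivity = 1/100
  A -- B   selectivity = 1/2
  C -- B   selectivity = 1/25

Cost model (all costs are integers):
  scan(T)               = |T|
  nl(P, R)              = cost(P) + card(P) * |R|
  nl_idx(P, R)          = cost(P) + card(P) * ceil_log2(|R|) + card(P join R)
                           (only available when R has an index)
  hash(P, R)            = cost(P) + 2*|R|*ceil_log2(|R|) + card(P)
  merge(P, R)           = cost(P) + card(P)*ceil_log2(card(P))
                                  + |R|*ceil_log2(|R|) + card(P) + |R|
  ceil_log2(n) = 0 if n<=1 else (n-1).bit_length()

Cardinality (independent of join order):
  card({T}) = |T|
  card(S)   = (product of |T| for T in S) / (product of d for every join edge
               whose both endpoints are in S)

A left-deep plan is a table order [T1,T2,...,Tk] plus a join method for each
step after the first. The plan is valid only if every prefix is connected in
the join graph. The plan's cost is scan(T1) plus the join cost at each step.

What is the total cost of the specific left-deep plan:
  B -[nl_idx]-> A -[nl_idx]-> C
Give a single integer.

27440

step 1: scan B: cost=20, card=20
step 2: join A via nl_idx
    card(P join A) = 20*300/(2) = 3000
    cost = 20 + 20*9 + 3000 = 3200
step 3: join C via nl_idx
    card(P join C) = 3000*200/(100*25) = 240
    cost = 3200 + 3000*8 + 240 = 27440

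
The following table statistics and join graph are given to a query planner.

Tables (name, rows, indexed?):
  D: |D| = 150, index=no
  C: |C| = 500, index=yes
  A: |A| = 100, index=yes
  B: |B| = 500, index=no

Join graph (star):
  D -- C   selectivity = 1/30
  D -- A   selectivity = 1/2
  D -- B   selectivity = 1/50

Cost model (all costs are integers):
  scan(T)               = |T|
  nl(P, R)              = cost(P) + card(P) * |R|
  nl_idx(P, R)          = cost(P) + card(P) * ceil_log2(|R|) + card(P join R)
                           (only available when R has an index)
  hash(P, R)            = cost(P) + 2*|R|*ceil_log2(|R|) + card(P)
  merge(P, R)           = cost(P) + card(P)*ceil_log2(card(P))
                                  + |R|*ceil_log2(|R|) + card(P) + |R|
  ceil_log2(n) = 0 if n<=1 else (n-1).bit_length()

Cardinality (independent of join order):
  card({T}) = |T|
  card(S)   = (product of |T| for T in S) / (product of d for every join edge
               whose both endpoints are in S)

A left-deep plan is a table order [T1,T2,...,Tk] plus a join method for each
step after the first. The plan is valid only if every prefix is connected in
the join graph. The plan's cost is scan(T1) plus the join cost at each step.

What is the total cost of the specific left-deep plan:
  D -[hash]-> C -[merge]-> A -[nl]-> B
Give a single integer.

step 1: scan D: cost=150, card=150
step 2: join C via hash
    card(P join C) = 150*500/(30) = 2500
    cost = 150 + 2*500*9 + 150 = 9300
step 3: join A via merge
    card(P join A) = 2500*100/(2) = 125000
    cost = 9300 + 2500*12 + 100*7 + 2500 + 100 = 42600
step 4: join B via nl
    card(P join B) = 125000*500/(50) = 1250000
    cost = 42600 + 125000*500 = 62542600

62542600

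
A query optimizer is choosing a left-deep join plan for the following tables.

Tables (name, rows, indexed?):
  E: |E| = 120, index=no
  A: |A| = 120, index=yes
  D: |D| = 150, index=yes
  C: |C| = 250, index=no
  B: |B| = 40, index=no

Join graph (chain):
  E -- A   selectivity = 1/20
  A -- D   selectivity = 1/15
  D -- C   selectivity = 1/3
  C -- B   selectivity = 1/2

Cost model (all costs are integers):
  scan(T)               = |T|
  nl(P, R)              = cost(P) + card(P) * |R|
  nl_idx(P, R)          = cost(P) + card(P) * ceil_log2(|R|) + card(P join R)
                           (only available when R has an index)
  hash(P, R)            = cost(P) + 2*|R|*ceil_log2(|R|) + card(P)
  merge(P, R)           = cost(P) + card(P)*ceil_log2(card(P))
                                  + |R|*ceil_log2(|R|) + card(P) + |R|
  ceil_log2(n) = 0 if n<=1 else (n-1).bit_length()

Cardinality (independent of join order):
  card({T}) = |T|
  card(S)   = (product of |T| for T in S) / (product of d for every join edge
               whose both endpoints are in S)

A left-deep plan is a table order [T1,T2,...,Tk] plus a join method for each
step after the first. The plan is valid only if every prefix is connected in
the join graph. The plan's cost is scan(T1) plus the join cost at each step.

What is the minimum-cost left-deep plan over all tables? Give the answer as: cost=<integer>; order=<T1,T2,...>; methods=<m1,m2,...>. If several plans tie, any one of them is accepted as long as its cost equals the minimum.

cost=616480; order=E,A,D,C,B; methods=nl_idx,hash,hash,hash

Selinger DP (subsets sized 1..n):
  {E}: scan cost=120, card=120
  {A}: scan cost=120, card=120
  {D}: scan cost=150, card=150
  {C}: scan cost=250, card=250
  {B}: scan cost=40, card=40
  {AE}: card=720; try (A,nl_idx)→1680, (E,hash)→1920, (A,hash)→1920, (E,merge)→2040, (A,merge)→2040, (E,nl)→14520 …(+1); best=1680 via (A,nl_idx)
  {AD}: card=1200; try (A,hash)→1980, (D,nl_idx)→2280, (A,nl_idx)→2400, (D,merge)→2430, (A,merge)→2460, (D,hash)→2640 …(+2); best=1980 via (A,hash)
  {CD}: card=12500; try (D,hash)→2900, (C,merge)→3750, (D,merge)→3850, (C,hash)→4300, (D,nl_idx)→14750, (C,nl)→37650 …(+1); best=2900 via (D,hash)
  {BC}: card=5000; try (B,hash)→980, (C,merge)→2570, (B,merge)→2780, (C,hash)→4080, (C,nl)→10040, (B,nl)→10250; best=980 via (B,hash)
  {ADE}: card=7200; try (D,hash)→4800, (E,hash)→4860, (D,merge)→10950, (D,nl_idx)→14640, (E,merge)→17340, (D,nl)→109680 …(+1); best=4800 via (D,hash)
  {ACD}: card=100000; try (C,hash)→7180, (A,hash)→17080, (C,merge)→18630, (A,nl_idx)→190400, (A,merge)→191360, (C,nl)→301980 …(+1); best=7180 via (C,hash)
  {BCD}: card=250000; try (D,hash)→8380, (B,hash)→15880, (D,merge)→72330, (B,merge)→190680, (D,nl_idx)→290980, (B,nl)→502900 …(+1); best=8380 via (D,hash)
  {ACDE}: card=600000; try (C,hash)→16000, (C,merge)→107850, (E,hash)→108860, (C,nl)→1804800, (E,merge)→1808140, (E,nl)→12007180; best=16000 via (C,hash)
  {ABCD}: card=2000000; try (B,hash)→107660, (A,hash)→260060, (B,merge)→1807460, (A,nl_idx)→3758380, (B,nl)→4007180, (A,merge)→4759340 …(+1); best=107660 via (B,hash)
  {ABCDE}: card=12000000; try (B,hash)→616480, (E,hash)→2109340, (B,merge)→12616280, (B,nl)→24016000, (E,merge)→44108620, (E,nl)→240107660; best=616480 via (B,hash)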